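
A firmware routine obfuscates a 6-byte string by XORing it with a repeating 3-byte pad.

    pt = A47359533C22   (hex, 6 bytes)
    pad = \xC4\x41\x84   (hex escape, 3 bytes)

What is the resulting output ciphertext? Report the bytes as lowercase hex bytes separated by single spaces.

The 3-byte key repeats, so the effective keystream is c4 41 84 c4 41 84.
byte 0: a4 xor c4 = 60
byte 1: 73 xor 41 = 32
byte 2: 59 xor 84 = dd
byte 3: 53 xor c4 = 97
byte 4: 3c xor 41 = 7d
byte 5: 22 xor 84 = a6

60 32 dd 97 7d a6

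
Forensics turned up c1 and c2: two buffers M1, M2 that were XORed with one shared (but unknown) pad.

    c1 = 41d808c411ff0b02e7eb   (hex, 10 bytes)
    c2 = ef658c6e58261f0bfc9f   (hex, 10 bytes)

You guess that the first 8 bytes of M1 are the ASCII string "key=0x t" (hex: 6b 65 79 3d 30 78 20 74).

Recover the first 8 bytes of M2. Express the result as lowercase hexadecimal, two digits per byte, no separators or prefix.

First, c1 ⊕ c2 = (M1 ⊕ K) ⊕ (M2 ⊕ K) = M1 ⊕ M2, so the key drops out. Then M2 = (M1 ⊕ M2) ⊕ M1 over the first 8 bytes.
byte 0: (41 xor ef) xor 6b = ae xor 6b = c5
byte 1: (d8 xor 65) xor 65 = bd xor 65 = d8
byte 2: (08 xor 8c) xor 79 = 84 xor 79 = fd
byte 3: (c4 xor 6e) xor 3d = aa xor 3d = 97
byte 4: (11 xor 58) xor 30 = 49 xor 30 = 79
byte 5: (ff xor 26) xor 78 = d9 xor 78 = a1
byte 6: (0b xor 1f) xor 20 = 14 xor 20 = 34
byte 7: (02 xor 0b) xor 74 = 09 xor 74 = 7d

c5d8fd9779a1347d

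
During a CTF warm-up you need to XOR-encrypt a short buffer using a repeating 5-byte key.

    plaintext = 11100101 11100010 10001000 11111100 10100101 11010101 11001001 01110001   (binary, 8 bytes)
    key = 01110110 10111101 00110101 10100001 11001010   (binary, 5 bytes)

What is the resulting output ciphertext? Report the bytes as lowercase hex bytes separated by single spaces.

93 5f bd 5d 6f a3 74 44

The 5-byte key repeats, so the effective keystream is 76 bd 35 a1 ca 76 bd 35.
byte 0: 229 ⊕ 118 = 147
byte 1: 226 ⊕ 189 =  95
byte 2: 136 ⊕  53 = 189
byte 3: 252 ⊕ 161 =  93
byte 4: 165 ⊕ 202 = 111
byte 5: 213 ⊕ 118 = 163
byte 6: 201 ⊕ 189 = 116
byte 7: 113 ⊕  53 =  68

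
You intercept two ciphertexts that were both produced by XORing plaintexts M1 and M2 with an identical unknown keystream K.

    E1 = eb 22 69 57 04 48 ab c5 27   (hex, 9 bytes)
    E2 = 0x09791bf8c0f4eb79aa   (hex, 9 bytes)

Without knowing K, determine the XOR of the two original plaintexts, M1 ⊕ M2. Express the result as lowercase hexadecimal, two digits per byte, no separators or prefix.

E1 ⊕ E2 = (M1 ⊕ K) ⊕ (M2 ⊕ K) = M1 ⊕ M2 — the shared key cancels under XOR.
byte 0: eb xor 09 = e2
byte 1: 22 xor 79 = 5b
byte 2: 69 xor 1b = 72
byte 3: 57 xor f8 = af
byte 4: 04 xor c0 = c4
byte 5: 48 xor f4 = bc
byte 6: ab xor eb = 40
byte 7: c5 xor 79 = bc
byte 8: 27 xor aa = 8d

e25b72afc4bc40bc8d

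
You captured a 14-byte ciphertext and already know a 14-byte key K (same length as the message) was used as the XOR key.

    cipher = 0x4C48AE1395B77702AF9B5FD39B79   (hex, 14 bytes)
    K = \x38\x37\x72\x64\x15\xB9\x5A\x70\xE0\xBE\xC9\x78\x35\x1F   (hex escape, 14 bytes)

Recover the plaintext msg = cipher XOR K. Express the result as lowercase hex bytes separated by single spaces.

74 7f dc 77 80 0e 2d 72 4f 25 96 ab ae 66

XOR is its own inverse, so applying the key byte-wise gives the result directly.
byte 0:  76 ^  56 = 116
byte 1:  72 ^  55 = 127
byte 2: 174 ^ 114 = 220
byte 3:  19 ^ 100 = 119
byte 4: 149 ^  21 = 128
byte 5: 183 ^ 185 =  14
byte 6: 119 ^  90 =  45
byte 7:   2 ^ 112 = 114
byte 8: 175 ^ 224 =  79
byte 9: 155 ^ 190 =  37
byte 10:  95 ^ 201 = 150
byte 11: 211 ^ 120 = 171
byte 12: 155 ^  53 = 174
byte 13: 121 ^  31 = 102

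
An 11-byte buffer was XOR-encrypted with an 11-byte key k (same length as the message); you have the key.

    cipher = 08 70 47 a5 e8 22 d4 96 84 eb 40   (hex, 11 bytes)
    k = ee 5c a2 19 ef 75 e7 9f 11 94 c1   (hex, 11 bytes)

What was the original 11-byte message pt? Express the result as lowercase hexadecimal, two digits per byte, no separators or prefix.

XOR is its own inverse, so applying the key byte-wise gives the result directly.
byte 0: 00001000 XOR 11101110 = 11100110
byte 1: 01110000 XOR 01011100 = 00101100
byte 2: 01000111 XOR 10100010 = 11100101
byte 3: 10100101 XOR 00011001 = 10111100
byte 4: 11101000 XOR 11101111 = 00000111
byte 5: 00100010 XOR 01110101 = 01010111
byte 6: 11010100 XOR 11100111 = 00110011
byte 7: 10010110 XOR 10011111 = 00001001
byte 8: 10000100 XOR 00010001 = 10010101
byte 9: 11101011 XOR 10010100 = 01111111
byte 10: 01000000 XOR 11000001 = 10000001

e62ce5bc07573309957f81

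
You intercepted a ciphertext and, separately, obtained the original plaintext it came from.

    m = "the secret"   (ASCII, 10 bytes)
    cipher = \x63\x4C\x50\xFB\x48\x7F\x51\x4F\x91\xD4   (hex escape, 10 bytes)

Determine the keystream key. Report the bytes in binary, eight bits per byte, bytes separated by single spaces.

00010111 00100100 00110101 11011011 00111011 00011010 00110010 00111101 11110100 10100000

Since cipher = m ⊕ key, XORing both sides with m gives key = m ⊕ cipher.
74 XOR 63 = 17
68 XOR 4c = 24
65 XOR 50 = 35
20 XOR fb = db
73 XOR 48 = 3b
65 XOR 7f = 1a
63 XOR 51 = 32
72 XOR 4f = 3d
65 XOR 91 = f4
74 XOR d4 = a0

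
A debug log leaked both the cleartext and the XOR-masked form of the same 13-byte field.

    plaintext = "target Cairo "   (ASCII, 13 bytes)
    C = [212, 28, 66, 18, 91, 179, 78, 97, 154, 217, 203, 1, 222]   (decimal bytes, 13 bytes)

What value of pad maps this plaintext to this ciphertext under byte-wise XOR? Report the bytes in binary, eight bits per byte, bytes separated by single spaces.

Since C = plaintext ⊕ pad, XORing both sides with plaintext gives pad = plaintext ⊕ C.
byte 0: 116 ⊕ 212 = 160
byte 1:  97 ⊕  28 = 125
byte 2: 114 ⊕  66 =  48
byte 3: 103 ⊕  18 = 117
byte 4: 101 ⊕  91 =  62
byte 5: 116 ⊕ 179 = 199
byte 6:  32 ⊕  78 = 110
byte 7:  67 ⊕  97 =  34
byte 8:  97 ⊕ 154 = 251
byte 9: 105 ⊕ 217 = 176
byte 10: 114 ⊕ 203 = 185
byte 11: 111 ⊕   1 = 110
byte 12:  32 ⊕ 222 = 254

10100000 01111101 00110000 01110101 00111110 11000111 01101110 00100010 11111011 10110000 10111001 01101110 11111110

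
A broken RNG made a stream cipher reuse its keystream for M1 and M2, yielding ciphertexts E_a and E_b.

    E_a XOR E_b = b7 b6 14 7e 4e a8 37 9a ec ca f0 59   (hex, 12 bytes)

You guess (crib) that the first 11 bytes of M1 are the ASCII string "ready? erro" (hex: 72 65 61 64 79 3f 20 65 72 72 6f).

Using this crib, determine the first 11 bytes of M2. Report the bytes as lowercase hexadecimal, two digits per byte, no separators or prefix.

c5d3751a379717ff9eb89f

Since E_a ⊕ E_b = M1 ⊕ M2, XORing with the guessed M1 bytes yields the corresponding M2 bytes: M2 = (E_a ⊕ E_b) ⊕ M1.
b7 XOR 72 = c5
b6 XOR 65 = d3
14 XOR 61 = 75
7e XOR 64 = 1a
4e XOR 79 = 37
a8 XOR 3f = 97
37 XOR 20 = 17
9a XOR 65 = ff
ec XOR 72 = 9e
ca XOR 72 = b8
f0 XOR 6f = 9f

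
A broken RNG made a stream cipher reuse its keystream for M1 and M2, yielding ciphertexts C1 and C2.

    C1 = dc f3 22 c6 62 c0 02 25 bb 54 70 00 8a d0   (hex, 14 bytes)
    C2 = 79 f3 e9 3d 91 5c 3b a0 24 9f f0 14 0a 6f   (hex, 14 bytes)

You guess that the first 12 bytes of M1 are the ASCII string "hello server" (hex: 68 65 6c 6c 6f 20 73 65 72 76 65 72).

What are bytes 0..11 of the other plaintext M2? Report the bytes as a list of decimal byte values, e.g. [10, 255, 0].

First, C1 ⊕ C2 = (M1 ⊕ K) ⊕ (M2 ⊕ K) = M1 ⊕ M2, so the key drops out. Then M2 = (M1 ⊕ M2) ⊕ M1 over the first 12 bytes.
byte 0: (dc ^ 79) ^ 68 = a5 ^ 68 = cd
byte 1: (f3 ^ f3) ^ 65 = 00 ^ 65 = 65
byte 2: (22 ^ e9) ^ 6c = cb ^ 6c = a7
byte 3: (c6 ^ 3d) ^ 6c = fb ^ 6c = 97
byte 4: (62 ^ 91) ^ 6f = f3 ^ 6f = 9c
byte 5: (c0 ^ 5c) ^ 20 = 9c ^ 20 = bc
byte 6: (02 ^ 3b) ^ 73 = 39 ^ 73 = 4a
byte 7: (25 ^ a0) ^ 65 = 85 ^ 65 = e0
byte 8: (bb ^ 24) ^ 72 = 9f ^ 72 = ed
byte 9: (54 ^ 9f) ^ 76 = cb ^ 76 = bd
byte 10: (70 ^ f0) ^ 65 = 80 ^ 65 = e5
byte 11: (00 ^ 14) ^ 72 = 14 ^ 72 = 66

[205, 101, 167, 151, 156, 188, 74, 224, 237, 189, 229, 102]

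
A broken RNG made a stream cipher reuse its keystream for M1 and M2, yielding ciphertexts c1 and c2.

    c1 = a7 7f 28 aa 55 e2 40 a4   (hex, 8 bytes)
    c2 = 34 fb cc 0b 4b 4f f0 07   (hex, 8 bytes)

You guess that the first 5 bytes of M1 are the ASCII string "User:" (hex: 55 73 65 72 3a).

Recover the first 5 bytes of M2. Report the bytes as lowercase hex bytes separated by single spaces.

First, c1 ⊕ c2 = (M1 ⊕ K) ⊕ (M2 ⊕ K) = M1 ⊕ M2, so the key drops out. Then M2 = (M1 ⊕ M2) ⊕ M1 over the first 5 bytes.
byte 0: (a7 XOR 34) XOR 55 = 93 XOR 55 = c6
byte 1: (7f XOR fb) XOR 73 = 84 XOR 73 = f7
byte 2: (28 XOR cc) XOR 65 = e4 XOR 65 = 81
byte 3: (aa XOR 0b) XOR 72 = a1 XOR 72 = d3
byte 4: (55 XOR 4b) XOR 3a = 1e XOR 3a = 24

c6 f7 81 d3 24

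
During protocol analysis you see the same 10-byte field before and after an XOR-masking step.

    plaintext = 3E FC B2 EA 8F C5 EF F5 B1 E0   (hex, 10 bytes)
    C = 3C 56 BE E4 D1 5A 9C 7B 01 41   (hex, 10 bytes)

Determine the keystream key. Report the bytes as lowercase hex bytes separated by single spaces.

Since C = plaintext ⊕ key, XORing both sides with plaintext gives key = plaintext ⊕ C.
00111110 ⊕ 00111100 = 00000010
11111100 ⊕ 01010110 = 10101010
10110010 ⊕ 10111110 = 00001100
11101010 ⊕ 11100100 = 00001110
10001111 ⊕ 11010001 = 01011110
11000101 ⊕ 01011010 = 10011111
11101111 ⊕ 10011100 = 01110011
11110101 ⊕ 01111011 = 10001110
10110001 ⊕ 00000001 = 10110000
11100000 ⊕ 01000001 = 10100001

02 aa 0c 0e 5e 9f 73 8e b0 a1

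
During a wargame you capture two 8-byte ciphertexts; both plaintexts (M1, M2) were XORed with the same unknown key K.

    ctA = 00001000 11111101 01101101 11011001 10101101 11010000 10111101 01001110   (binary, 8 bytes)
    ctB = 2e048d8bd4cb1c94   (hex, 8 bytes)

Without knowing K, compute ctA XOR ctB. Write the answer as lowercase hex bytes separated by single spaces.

ctA ⊕ ctB = (M1 ⊕ K) ⊕ (M2 ⊕ K) = M1 ⊕ M2 — the shared key cancels under XOR.
byte 0: 00001000 ^ 00101110 = 00100110
byte 1: 11111101 ^ 00000100 = 11111001
byte 2: 01101101 ^ 10001101 = 11100000
byte 3: 11011001 ^ 10001011 = 01010010
byte 4: 10101101 ^ 11010100 = 01111001
byte 5: 11010000 ^ 11001011 = 00011011
byte 6: 10111101 ^ 00011100 = 10100001
byte 7: 01001110 ^ 10010100 = 11011010

26 f9 e0 52 79 1b a1 da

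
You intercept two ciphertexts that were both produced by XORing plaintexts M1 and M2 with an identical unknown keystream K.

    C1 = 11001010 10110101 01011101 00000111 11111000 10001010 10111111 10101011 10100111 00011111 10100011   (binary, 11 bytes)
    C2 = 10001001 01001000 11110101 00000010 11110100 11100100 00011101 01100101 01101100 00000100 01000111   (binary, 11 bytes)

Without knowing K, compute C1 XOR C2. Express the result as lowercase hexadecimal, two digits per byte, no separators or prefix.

43fda8050c6ea2cecb1be4

C1 ⊕ C2 = (M1 ⊕ K) ⊕ (M2 ⊕ K) = M1 ⊕ M2 — the shared key cancels under XOR.
byte 0: ca xor 89 = 43
byte 1: b5 xor 48 = fd
byte 2: 5d xor f5 = a8
byte 3: 07 xor 02 = 05
byte 4: f8 xor f4 = 0c
byte 5: 8a xor e4 = 6e
byte 6: bf xor 1d = a2
byte 7: ab xor 65 = ce
byte 8: a7 xor 6c = cb
byte 9: 1f xor 04 = 1b
byte 10: a3 xor 47 = e4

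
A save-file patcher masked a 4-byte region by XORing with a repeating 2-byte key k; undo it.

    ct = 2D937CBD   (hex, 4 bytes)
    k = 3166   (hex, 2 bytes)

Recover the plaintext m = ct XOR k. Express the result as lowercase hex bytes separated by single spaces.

The 2-byte key repeats, so the effective keystream is 31 66 31 66.
byte 0: 2d XOR 31 = 1c
byte 1: 93 XOR 66 = f5
byte 2: 7c XOR 31 = 4d
byte 3: bd XOR 66 = db

1c f5 4d db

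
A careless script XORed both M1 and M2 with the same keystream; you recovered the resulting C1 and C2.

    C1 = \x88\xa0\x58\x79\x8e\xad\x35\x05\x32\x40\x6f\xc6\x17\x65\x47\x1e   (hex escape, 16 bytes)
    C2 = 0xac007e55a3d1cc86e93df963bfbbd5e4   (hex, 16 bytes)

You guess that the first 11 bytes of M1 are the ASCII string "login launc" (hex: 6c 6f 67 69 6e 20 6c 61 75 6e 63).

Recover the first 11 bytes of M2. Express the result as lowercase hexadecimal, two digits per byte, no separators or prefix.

48cf4145435c95e2ae13f5

First, C1 ⊕ C2 = (M1 ⊕ K) ⊕ (M2 ⊕ K) = M1 ⊕ M2, so the key drops out. Then M2 = (M1 ⊕ M2) ⊕ M1 over the first 11 bytes.
byte 0: (88 xor ac) xor 6c = 24 xor 6c = 48
byte 1: (a0 xor 00) xor 6f = a0 xor 6f = cf
byte 2: (58 xor 7e) xor 67 = 26 xor 67 = 41
byte 3: (79 xor 55) xor 69 = 2c xor 69 = 45
byte 4: (8e xor a3) xor 6e = 2d xor 6e = 43
byte 5: (ad xor d1) xor 20 = 7c xor 20 = 5c
byte 6: (35 xor cc) xor 6c = f9 xor 6c = 95
byte 7: (05 xor 86) xor 61 = 83 xor 61 = e2
byte 8: (32 xor e9) xor 75 = db xor 75 = ae
byte 9: (40 xor 3d) xor 6e = 7d xor 6e = 13
byte 10: (6f xor f9) xor 63 = 96 xor 63 = f5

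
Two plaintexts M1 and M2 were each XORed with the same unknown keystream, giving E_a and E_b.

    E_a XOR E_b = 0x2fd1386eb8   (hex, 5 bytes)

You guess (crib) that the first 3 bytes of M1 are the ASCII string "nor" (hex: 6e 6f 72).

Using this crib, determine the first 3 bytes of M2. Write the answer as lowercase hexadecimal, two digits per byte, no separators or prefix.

Since E_a ⊕ E_b = M1 ⊕ M2, XORing with the guessed M1 bytes yields the corresponding M2 bytes: M2 = (E_a ⊕ E_b) ⊕ M1.
 47 XOR 110 =  65
209 XOR 111 = 190
 56 XOR 114 =  74

41be4a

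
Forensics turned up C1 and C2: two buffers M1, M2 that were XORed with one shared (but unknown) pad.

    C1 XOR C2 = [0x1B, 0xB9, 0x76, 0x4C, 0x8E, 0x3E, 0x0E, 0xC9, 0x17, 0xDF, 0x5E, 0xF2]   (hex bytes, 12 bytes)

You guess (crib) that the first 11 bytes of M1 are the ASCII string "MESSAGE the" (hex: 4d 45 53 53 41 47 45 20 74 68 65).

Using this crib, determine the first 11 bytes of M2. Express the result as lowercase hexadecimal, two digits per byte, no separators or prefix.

Since C1 ⊕ C2 = M1 ⊕ M2, XORing with the guessed M1 bytes yields the corresponding M2 bytes: M2 = (C1 ⊕ C2) ⊕ M1.
byte 0: 00011011 ⊕ 01001101 = 01010110
byte 1: 10111001 ⊕ 01000101 = 11111100
byte 2: 01110110 ⊕ 01010011 = 00100101
byte 3: 01001100 ⊕ 01010011 = 00011111
byte 4: 10001110 ⊕ 01000001 = 11001111
byte 5: 00111110 ⊕ 01000111 = 01111001
byte 6: 00001110 ⊕ 01000101 = 01001011
byte 7: 11001001 ⊕ 00100000 = 11101001
byte 8: 00010111 ⊕ 01110100 = 01100011
byte 9: 11011111 ⊕ 01101000 = 10110111
byte 10: 01011110 ⊕ 01100101 = 00111011

56fc251fcf794be963b73b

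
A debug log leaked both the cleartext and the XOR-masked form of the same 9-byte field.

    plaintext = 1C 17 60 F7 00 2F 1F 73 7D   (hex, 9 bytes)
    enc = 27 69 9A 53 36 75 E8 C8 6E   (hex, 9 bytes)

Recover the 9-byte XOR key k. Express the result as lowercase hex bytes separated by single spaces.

3b 7e fa a4 36 5a f7 bb 13

Since enc = plaintext ⊕ k, XORing both sides with plaintext gives k = plaintext ⊕ enc.
1c ⊕ 27 = 3b
17 ⊕ 69 = 7e
60 ⊕ 9a = fa
f7 ⊕ 53 = a4
00 ⊕ 36 = 36
2f ⊕ 75 = 5a
1f ⊕ e8 = f7
73 ⊕ c8 = bb
7d ⊕ 6e = 13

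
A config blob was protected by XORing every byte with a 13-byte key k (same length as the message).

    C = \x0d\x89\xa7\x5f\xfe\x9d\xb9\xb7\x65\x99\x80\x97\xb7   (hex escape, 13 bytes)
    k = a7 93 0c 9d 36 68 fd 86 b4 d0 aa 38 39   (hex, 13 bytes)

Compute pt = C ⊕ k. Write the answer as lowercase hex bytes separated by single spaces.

XOR is its own inverse, so applying the key byte-wise gives the result directly.
 13 ⊕ 167 = 170
137 ⊕ 147 =  26
167 ⊕  12 = 171
 95 ⊕ 157 = 194
254 ⊕  54 = 200
157 ⊕ 104 = 245
185 ⊕ 253 =  68
183 ⊕ 134 =  49
101 ⊕ 180 = 209
153 ⊕ 208 =  73
128 ⊕ 170 =  42
151 ⊕  56 = 175
183 ⊕  57 = 142

aa 1a ab c2 c8 f5 44 31 d1 49 2a af 8e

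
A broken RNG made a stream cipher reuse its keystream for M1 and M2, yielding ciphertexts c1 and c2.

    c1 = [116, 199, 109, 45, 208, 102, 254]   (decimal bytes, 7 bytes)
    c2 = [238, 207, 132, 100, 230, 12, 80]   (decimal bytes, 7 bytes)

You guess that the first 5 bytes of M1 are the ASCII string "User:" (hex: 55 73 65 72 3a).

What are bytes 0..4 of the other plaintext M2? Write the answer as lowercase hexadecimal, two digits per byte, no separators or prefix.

cf7b8c3b0c

First, c1 ⊕ c2 = (M1 ⊕ K) ⊕ (M2 ⊕ K) = M1 ⊕ M2, so the key drops out. Then M2 = (M1 ⊕ M2) ⊕ M1 over the first 5 bytes.
byte 0: (74 ⊕ ee) ⊕ 55 = 9a ⊕ 55 = cf
byte 1: (c7 ⊕ cf) ⊕ 73 = 08 ⊕ 73 = 7b
byte 2: (6d ⊕ 84) ⊕ 65 = e9 ⊕ 65 = 8c
byte 3: (2d ⊕ 64) ⊕ 72 = 49 ⊕ 72 = 3b
byte 4: (d0 ⊕ e6) ⊕ 3a = 36 ⊕ 3a = 0c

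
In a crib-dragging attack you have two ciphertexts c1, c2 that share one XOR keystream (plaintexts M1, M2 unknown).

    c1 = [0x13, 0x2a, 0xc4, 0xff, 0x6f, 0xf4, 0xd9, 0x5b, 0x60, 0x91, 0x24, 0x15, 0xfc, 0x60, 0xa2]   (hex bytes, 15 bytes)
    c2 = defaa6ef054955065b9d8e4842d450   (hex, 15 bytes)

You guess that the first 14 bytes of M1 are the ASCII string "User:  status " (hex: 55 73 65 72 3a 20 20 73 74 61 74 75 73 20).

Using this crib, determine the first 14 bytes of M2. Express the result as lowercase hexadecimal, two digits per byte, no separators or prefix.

First, c1 ⊕ c2 = (M1 ⊕ K) ⊕ (M2 ⊕ K) = M1 ⊕ M2, so the key drops out. Then M2 = (M1 ⊕ M2) ⊕ M1 over the first 14 bytes.
byte 0: (13 xor de) xor 55 = cd xor 55 = 98
byte 1: (2a xor fa) xor 73 = d0 xor 73 = a3
byte 2: (c4 xor a6) xor 65 = 62 xor 65 = 07
byte 3: (ff xor ef) xor 72 = 10 xor 72 = 62
byte 4: (6f xor 05) xor 3a = 6a xor 3a = 50
byte 5: (f4 xor 49) xor 20 = bd xor 20 = 9d
byte 6: (d9 xor 55) xor 20 = 8c xor 20 = ac
byte 7: (5b xor 06) xor 73 = 5d xor 73 = 2e
byte 8: (60 xor 5b) xor 74 = 3b xor 74 = 4f
byte 9: (91 xor 9d) xor 61 = 0c xor 61 = 6d
byte 10: (24 xor 8e) xor 74 = aa xor 74 = de
byte 11: (15 xor 48) xor 75 = 5d xor 75 = 28
byte 12: (fc xor 42) xor 73 = be xor 73 = cd
byte 13: (60 xor d4) xor 20 = b4 xor 20 = 94

98a30762509dac2e4f6dde28cd94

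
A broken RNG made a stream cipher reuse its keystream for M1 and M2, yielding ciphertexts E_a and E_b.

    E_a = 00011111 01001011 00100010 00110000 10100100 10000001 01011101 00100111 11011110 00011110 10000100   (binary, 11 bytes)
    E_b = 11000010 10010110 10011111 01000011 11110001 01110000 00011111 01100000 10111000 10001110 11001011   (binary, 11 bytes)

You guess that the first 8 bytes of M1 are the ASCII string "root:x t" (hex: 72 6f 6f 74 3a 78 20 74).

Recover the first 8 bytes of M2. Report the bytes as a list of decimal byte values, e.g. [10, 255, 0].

First, E_a ⊕ E_b = (M1 ⊕ K) ⊕ (M2 ⊕ K) = M1 ⊕ M2, so the key drops out. Then M2 = (M1 ⊕ M2) ⊕ M1 over the first 8 bytes.
byte 0: (1f XOR c2) XOR 72 = dd XOR 72 = af
byte 1: (4b XOR 96) XOR 6f = dd XOR 6f = b2
byte 2: (22 XOR 9f) XOR 6f = bd XOR 6f = d2
byte 3: (30 XOR 43) XOR 74 = 73 XOR 74 = 07
byte 4: (a4 XOR f1) XOR 3a = 55 XOR 3a = 6f
byte 5: (81 XOR 70) XOR 78 = f1 XOR 78 = 89
byte 6: (5d XOR 1f) XOR 20 = 42 XOR 20 = 62
byte 7: (27 XOR 60) XOR 74 = 47 XOR 74 = 33

[175, 178, 210, 7, 111, 137, 98, 51]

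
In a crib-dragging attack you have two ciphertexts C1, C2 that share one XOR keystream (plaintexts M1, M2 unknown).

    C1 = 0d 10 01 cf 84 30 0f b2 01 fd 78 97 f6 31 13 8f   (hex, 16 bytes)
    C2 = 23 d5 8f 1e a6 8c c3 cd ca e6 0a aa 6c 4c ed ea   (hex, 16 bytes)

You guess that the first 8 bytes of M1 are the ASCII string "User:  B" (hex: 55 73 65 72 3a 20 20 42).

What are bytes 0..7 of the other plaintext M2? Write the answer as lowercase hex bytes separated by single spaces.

7b b6 eb a3 18 9c ec 3d

First, C1 ⊕ C2 = (M1 ⊕ K) ⊕ (M2 ⊕ K) = M1 ⊕ M2, so the key drops out. Then M2 = (M1 ⊕ M2) ⊕ M1 over the first 8 bytes.
byte 0: (0d XOR 23) XOR 55 = 2e XOR 55 = 7b
byte 1: (10 XOR d5) XOR 73 = c5 XOR 73 = b6
byte 2: (01 XOR 8f) XOR 65 = 8e XOR 65 = eb
byte 3: (cf XOR 1e) XOR 72 = d1 XOR 72 = a3
byte 4: (84 XOR a6) XOR 3a = 22 XOR 3a = 18
byte 5: (30 XOR 8c) XOR 20 = bc XOR 20 = 9c
byte 6: (0f XOR c3) XOR 20 = cc XOR 20 = ec
byte 7: (b2 XOR cd) XOR 42 = 7f XOR 42 = 3d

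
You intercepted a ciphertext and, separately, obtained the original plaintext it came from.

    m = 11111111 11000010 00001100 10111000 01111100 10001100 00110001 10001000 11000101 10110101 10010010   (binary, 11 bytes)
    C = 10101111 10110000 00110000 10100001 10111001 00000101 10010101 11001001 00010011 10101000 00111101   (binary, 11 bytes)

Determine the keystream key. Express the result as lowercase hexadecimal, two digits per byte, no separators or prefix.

Since C = m ⊕ key, XORing both sides with m gives key = m ⊕ C.
ff XOR af = 50
c2 XOR b0 = 72
0c XOR 30 = 3c
b8 XOR a1 = 19
7c XOR b9 = c5
8c XOR 05 = 89
31 XOR 95 = a4
88 XOR c9 = 41
c5 XOR 13 = d6
b5 XOR a8 = 1d
92 XOR 3d = af

50723c19c589a441d61daf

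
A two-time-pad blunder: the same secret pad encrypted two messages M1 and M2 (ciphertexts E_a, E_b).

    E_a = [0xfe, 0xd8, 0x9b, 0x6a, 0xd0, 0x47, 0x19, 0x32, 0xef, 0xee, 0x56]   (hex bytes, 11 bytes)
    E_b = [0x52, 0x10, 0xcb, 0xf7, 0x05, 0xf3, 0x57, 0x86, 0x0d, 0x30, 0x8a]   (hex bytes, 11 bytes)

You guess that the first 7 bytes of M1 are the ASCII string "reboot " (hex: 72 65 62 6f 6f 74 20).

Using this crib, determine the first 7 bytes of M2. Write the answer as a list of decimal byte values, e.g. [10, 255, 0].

[222, 173, 50, 242, 186, 192, 110]

First, E_a ⊕ E_b = (M1 ⊕ K) ⊕ (M2 ⊕ K) = M1 ⊕ M2, so the key drops out. Then M2 = (M1 ⊕ M2) ⊕ M1 over the first 7 bytes.
byte 0: (fe XOR 52) XOR 72 = ac XOR 72 = de
byte 1: (d8 XOR 10) XOR 65 = c8 XOR 65 = ad
byte 2: (9b XOR cb) XOR 62 = 50 XOR 62 = 32
byte 3: (6a XOR f7) XOR 6f = 9d XOR 6f = f2
byte 4: (d0 XOR 05) XOR 6f = d5 XOR 6f = ba
byte 5: (47 XOR f3) XOR 74 = b4 XOR 74 = c0
byte 6: (19 XOR 57) XOR 20 = 4e XOR 20 = 6e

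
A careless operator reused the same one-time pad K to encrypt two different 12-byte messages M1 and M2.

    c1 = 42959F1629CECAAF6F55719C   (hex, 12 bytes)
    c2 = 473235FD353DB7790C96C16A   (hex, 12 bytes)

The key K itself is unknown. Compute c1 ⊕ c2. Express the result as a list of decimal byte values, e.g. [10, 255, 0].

c1 ⊕ c2 = (M1 ⊕ K) ⊕ (M2 ⊕ K) = M1 ⊕ M2 — the shared key cancels under XOR.
byte 0: 42 XOR 47 = 05
byte 1: 95 XOR 32 = a7
byte 2: 9f XOR 35 = aa
byte 3: 16 XOR fd = eb
byte 4: 29 XOR 35 = 1c
byte 5: ce XOR 3d = f3
byte 6: ca XOR b7 = 7d
byte 7: af XOR 79 = d6
byte 8: 6f XOR 0c = 63
byte 9: 55 XOR 96 = c3
byte 10: 71 XOR c1 = b0
byte 11: 9c XOR 6a = f6

[5, 167, 170, 235, 28, 243, 125, 214, 99, 195, 176, 246]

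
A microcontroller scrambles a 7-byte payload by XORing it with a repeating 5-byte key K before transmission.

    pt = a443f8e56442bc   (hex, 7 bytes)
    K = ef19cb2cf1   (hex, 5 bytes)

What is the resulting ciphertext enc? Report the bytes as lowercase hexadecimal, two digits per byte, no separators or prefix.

4b5a33c995ada5

The 5-byte key repeats, so the effective keystream is ef 19 cb 2c f1 ef 19.
byte 0: a4 XOR ef = 4b
byte 1: 43 XOR 19 = 5a
byte 2: f8 XOR cb = 33
byte 3: e5 XOR 2c = c9
byte 4: 64 XOR f1 = 95
byte 5: 42 XOR ef = ad
byte 6: bc XOR 19 = a5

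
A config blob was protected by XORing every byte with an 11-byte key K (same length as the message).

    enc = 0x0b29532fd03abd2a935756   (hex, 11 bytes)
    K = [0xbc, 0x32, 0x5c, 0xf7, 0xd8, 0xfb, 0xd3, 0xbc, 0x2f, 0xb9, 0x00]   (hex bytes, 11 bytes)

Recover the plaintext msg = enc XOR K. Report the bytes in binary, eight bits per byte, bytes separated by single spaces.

XOR is its own inverse, so applying the key byte-wise gives the result directly.
00001011 xor 10111100 = 10110111
00101001 xor 00110010 = 00011011
01010011 xor 01011100 = 00001111
00101111 xor 11110111 = 11011000
11010000 xor 11011000 = 00001000
00111010 xor 11111011 = 11000001
10111101 xor 11010011 = 01101110
00101010 xor 10111100 = 10010110
10010011 xor 00101111 = 10111100
01010111 xor 10111001 = 11101110
01010110 xor 00000000 = 01010110

10110111 00011011 00001111 11011000 00001000 11000001 01101110 10010110 10111100 11101110 01010110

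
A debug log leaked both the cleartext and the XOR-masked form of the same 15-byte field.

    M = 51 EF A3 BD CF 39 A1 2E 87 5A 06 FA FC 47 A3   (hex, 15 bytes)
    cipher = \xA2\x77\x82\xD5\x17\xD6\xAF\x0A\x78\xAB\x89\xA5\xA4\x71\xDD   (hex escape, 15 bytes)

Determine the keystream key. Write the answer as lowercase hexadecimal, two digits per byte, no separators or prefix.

Since cipher = M ⊕ key, XORing both sides with M gives key = M ⊕ cipher.
byte 0: 51 xor a2 = f3
byte 1: ef xor 77 = 98
byte 2: a3 xor 82 = 21
byte 3: bd xor d5 = 68
byte 4: cf xor 17 = d8
byte 5: 39 xor d6 = ef
byte 6: a1 xor af = 0e
byte 7: 2e xor 0a = 24
byte 8: 87 xor 78 = ff
byte 9: 5a xor ab = f1
byte 10: 06 xor 89 = 8f
byte 11: fa xor a5 = 5f
byte 12: fc xor a4 = 58
byte 13: 47 xor 71 = 36
byte 14: a3 xor dd = 7e

f3982168d8ef0e24fff18f5f58367e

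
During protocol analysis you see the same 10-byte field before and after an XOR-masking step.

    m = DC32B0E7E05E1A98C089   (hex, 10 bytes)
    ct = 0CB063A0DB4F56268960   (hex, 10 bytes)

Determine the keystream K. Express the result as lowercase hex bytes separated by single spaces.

d0 82 d3 47 3b 11 4c be 49 e9

Since ct = m ⊕ K, XORing both sides with m gives K = m ⊕ ct.
byte 0: 220 xor  12 = 208
byte 1:  50 xor 176 = 130
byte 2: 176 xor  99 = 211
byte 3: 231 xor 160 =  71
byte 4: 224 xor 219 =  59
byte 5:  94 xor  79 =  17
byte 6:  26 xor  86 =  76
byte 7: 152 xor  38 = 190
byte 8: 192 xor 137 =  73
byte 9: 137 xor  96 = 233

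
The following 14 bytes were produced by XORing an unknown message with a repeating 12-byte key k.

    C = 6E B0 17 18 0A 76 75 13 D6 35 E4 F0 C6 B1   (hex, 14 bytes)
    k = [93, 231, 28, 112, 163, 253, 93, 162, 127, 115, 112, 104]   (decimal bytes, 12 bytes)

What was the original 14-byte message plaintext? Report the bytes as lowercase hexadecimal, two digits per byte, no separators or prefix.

The 12-byte key repeats, so the effective keystream is 5d e7 1c 70 a3 fd 5d a2 7f 73 70 68 5d e7.
byte 0: 6e ^ 5d = 33
byte 1: b0 ^ e7 = 57
byte 2: 17 ^ 1c = 0b
byte 3: 18 ^ 70 = 68
byte 4: 0a ^ a3 = a9
byte 5: 76 ^ fd = 8b
byte 6: 75 ^ 5d = 28
byte 7: 13 ^ a2 = b1
byte 8: d6 ^ 7f = a9
byte 9: 35 ^ 73 = 46
byte 10: e4 ^ 70 = 94
byte 11: f0 ^ 68 = 98
byte 12: c6 ^ 5d = 9b
byte 13: b1 ^ e7 = 56

33570b68a98b28b1a94694989b56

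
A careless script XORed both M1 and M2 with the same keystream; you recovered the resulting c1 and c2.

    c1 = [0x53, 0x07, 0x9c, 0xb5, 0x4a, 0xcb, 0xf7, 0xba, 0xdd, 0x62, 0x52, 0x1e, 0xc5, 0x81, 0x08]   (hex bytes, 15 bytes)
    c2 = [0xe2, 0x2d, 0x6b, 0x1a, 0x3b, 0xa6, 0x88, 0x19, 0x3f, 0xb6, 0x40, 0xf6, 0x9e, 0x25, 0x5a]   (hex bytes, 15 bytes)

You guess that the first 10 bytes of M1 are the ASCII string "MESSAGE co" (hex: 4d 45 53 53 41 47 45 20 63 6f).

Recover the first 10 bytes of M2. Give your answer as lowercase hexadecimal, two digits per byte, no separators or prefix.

First, c1 ⊕ c2 = (M1 ⊕ K) ⊕ (M2 ⊕ K) = M1 ⊕ M2, so the key drops out. Then M2 = (M1 ⊕ M2) ⊕ M1 over the first 10 bytes.
byte 0: (53 XOR e2) XOR 4d = b1 XOR 4d = fc
byte 1: (07 XOR 2d) XOR 45 = 2a XOR 45 = 6f
byte 2: (9c XOR 6b) XOR 53 = f7 XOR 53 = a4
byte 3: (b5 XOR 1a) XOR 53 = af XOR 53 = fc
byte 4: (4a XOR 3b) XOR 41 = 71 XOR 41 = 30
byte 5: (cb XOR a6) XOR 47 = 6d XOR 47 = 2a
byte 6: (f7 XOR 88) XOR 45 = 7f XOR 45 = 3a
byte 7: (ba XOR 19) XOR 20 = a3 XOR 20 = 83
byte 8: (dd XOR 3f) XOR 63 = e2 XOR 63 = 81
byte 9: (62 XOR b6) XOR 6f = d4 XOR 6f = bb

fc6fa4fc302a3a8381bb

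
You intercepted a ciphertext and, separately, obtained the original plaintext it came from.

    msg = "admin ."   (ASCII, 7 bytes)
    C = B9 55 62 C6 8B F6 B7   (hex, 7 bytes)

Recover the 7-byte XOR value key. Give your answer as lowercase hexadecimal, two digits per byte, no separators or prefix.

d8310fafe5d699

Since C = msg ⊕ key, XORing both sides with msg gives key = msg ⊕ C.
61 ^ b9 = d8
64 ^ 55 = 31
6d ^ 62 = 0f
69 ^ c6 = af
6e ^ 8b = e5
20 ^ f6 = d6
2e ^ b7 = 99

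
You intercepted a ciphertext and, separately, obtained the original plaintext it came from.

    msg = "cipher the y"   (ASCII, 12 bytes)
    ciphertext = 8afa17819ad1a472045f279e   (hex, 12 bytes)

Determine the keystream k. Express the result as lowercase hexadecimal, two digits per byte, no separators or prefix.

e99367e9ffa384066c3a07e7

Since ciphertext = msg ⊕ k, XORing both sides with msg gives k = msg ⊕ ciphertext.
63 XOR 8a = e9
69 XOR fa = 93
70 XOR 17 = 67
68 XOR 81 = e9
65 XOR 9a = ff
72 XOR d1 = a3
20 XOR a4 = 84
74 XOR 72 = 06
68 XOR 04 = 6c
65 XOR 5f = 3a
20 XOR 27 = 07
79 XOR 9e = e7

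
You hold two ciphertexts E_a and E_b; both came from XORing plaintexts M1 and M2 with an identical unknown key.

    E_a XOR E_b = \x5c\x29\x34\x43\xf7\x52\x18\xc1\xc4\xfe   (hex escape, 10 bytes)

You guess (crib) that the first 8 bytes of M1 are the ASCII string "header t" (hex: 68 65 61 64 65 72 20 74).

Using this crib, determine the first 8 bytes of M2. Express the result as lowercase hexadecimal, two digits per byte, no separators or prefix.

344c5527922038b5

Since E_a ⊕ E_b = M1 ⊕ M2, XORing with the guessed M1 bytes yields the corresponding M2 bytes: M2 = (E_a ⊕ E_b) ⊕ M1.
5c ⊕ 68 = 34
29 ⊕ 65 = 4c
34 ⊕ 61 = 55
43 ⊕ 64 = 27
f7 ⊕ 65 = 92
52 ⊕ 72 = 20
18 ⊕ 20 = 38
c1 ⊕ 74 = b5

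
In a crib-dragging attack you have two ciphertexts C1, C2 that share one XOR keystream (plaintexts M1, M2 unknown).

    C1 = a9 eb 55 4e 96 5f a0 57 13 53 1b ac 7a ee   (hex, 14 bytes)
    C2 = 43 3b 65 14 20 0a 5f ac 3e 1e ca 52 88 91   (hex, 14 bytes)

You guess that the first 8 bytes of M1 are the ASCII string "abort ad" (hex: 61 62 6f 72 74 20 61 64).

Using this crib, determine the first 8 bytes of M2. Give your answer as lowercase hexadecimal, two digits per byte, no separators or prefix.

8bb25f28c2759e9f

First, C1 ⊕ C2 = (M1 ⊕ K) ⊕ (M2 ⊕ K) = M1 ⊕ M2, so the key drops out. Then M2 = (M1 ⊕ M2) ⊕ M1 over the first 8 bytes.
byte 0: (a9 xor 43) xor 61 = ea xor 61 = 8b
byte 1: (eb xor 3b) xor 62 = d0 xor 62 = b2
byte 2: (55 xor 65) xor 6f = 30 xor 6f = 5f
byte 3: (4e xor 14) xor 72 = 5a xor 72 = 28
byte 4: (96 xor 20) xor 74 = b6 xor 74 = c2
byte 5: (5f xor 0a) xor 20 = 55 xor 20 = 75
byte 6: (a0 xor 5f) xor 61 = ff xor 61 = 9e
byte 7: (57 xor ac) xor 64 = fb xor 64 = 9f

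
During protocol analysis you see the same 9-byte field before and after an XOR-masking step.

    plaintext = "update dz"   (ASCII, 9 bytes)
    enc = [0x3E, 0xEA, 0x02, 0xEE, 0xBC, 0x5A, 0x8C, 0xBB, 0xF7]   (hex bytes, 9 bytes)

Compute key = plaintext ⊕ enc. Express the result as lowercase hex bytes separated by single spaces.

Since enc = plaintext ⊕ key, XORing both sides with plaintext gives key = plaintext ⊕ enc.
75 ⊕ 3e = 4b
70 ⊕ ea = 9a
64 ⊕ 02 = 66
61 ⊕ ee = 8f
74 ⊕ bc = c8
65 ⊕ 5a = 3f
20 ⊕ 8c = ac
64 ⊕ bb = df
7a ⊕ f7 = 8d

4b 9a 66 8f c8 3f ac df 8d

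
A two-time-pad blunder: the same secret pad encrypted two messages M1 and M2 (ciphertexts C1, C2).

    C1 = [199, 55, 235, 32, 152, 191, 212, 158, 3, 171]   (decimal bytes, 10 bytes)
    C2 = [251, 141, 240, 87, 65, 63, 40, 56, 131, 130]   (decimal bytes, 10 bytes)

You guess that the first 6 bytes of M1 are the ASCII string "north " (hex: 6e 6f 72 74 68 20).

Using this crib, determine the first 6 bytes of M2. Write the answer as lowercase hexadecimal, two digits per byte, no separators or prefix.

52d56903b1a0

First, C1 ⊕ C2 = (M1 ⊕ K) ⊕ (M2 ⊕ K) = M1 ⊕ M2, so the key drops out. Then M2 = (M1 ⊕ M2) ⊕ M1 over the first 6 bytes.
byte 0: (c7 ⊕ fb) ⊕ 6e = 3c ⊕ 6e = 52
byte 1: (37 ⊕ 8d) ⊕ 6f = ba ⊕ 6f = d5
byte 2: (eb ⊕ f0) ⊕ 72 = 1b ⊕ 72 = 69
byte 3: (20 ⊕ 57) ⊕ 74 = 77 ⊕ 74 = 03
byte 4: (98 ⊕ 41) ⊕ 68 = d9 ⊕ 68 = b1
byte 5: (bf ⊕ 3f) ⊕ 20 = 80 ⊕ 20 = a0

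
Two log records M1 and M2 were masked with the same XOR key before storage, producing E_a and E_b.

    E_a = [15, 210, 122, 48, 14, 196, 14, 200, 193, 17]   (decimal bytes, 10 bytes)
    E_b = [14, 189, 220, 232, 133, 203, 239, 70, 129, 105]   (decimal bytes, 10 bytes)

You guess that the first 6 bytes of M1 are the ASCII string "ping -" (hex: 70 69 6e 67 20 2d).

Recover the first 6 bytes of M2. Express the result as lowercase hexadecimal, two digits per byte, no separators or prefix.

7106c8bfab22

First, E_a ⊕ E_b = (M1 ⊕ K) ⊕ (M2 ⊕ K) = M1 ⊕ M2, so the key drops out. Then M2 = (M1 ⊕ M2) ⊕ M1 over the first 6 bytes.
byte 0: (0f ^ 0e) ^ 70 = 01 ^ 70 = 71
byte 1: (d2 ^ bd) ^ 69 = 6f ^ 69 = 06
byte 2: (7a ^ dc) ^ 6e = a6 ^ 6e = c8
byte 3: (30 ^ e8) ^ 67 = d8 ^ 67 = bf
byte 4: (0e ^ 85) ^ 20 = 8b ^ 20 = ab
byte 5: (c4 ^ cb) ^ 2d = 0f ^ 2d = 22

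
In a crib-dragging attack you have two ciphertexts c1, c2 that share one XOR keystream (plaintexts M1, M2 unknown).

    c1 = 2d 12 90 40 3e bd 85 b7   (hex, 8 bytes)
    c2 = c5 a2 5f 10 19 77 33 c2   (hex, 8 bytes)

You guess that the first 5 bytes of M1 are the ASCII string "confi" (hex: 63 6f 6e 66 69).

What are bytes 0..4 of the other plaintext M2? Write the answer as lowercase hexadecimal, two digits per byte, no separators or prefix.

8bdfa1364e

First, c1 ⊕ c2 = (M1 ⊕ K) ⊕ (M2 ⊕ K) = M1 ⊕ M2, so the key drops out. Then M2 = (M1 ⊕ M2) ⊕ M1 over the first 5 bytes.
byte 0: (2d ^ c5) ^ 63 = e8 ^ 63 = 8b
byte 1: (12 ^ a2) ^ 6f = b0 ^ 6f = df
byte 2: (90 ^ 5f) ^ 6e = cf ^ 6e = a1
byte 3: (40 ^ 10) ^ 66 = 50 ^ 66 = 36
byte 4: (3e ^ 19) ^ 69 = 27 ^ 69 = 4e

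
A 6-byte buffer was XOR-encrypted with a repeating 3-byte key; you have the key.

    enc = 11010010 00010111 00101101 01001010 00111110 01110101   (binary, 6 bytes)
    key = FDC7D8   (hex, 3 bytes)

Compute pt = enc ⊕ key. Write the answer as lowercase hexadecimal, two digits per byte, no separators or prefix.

The 3-byte key repeats, so the effective keystream is fd c7 d8 fd c7 d8.
byte 0: d2 ^ fd = 2f
byte 1: 17 ^ c7 = d0
byte 2: 2d ^ d8 = f5
byte 3: 4a ^ fd = b7
byte 4: 3e ^ c7 = f9
byte 5: 75 ^ d8 = ad

2fd0f5b7f9ad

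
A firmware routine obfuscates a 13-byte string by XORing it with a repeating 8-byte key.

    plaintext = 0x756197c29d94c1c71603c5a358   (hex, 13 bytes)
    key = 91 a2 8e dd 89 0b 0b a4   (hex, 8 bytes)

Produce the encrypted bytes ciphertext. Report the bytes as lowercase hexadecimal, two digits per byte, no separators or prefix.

e4c3191f149fca6387a14b7ed1

The 8-byte key repeats, so the effective keystream is 91 a2 8e dd 89 0b 0b a4 91 a2 8e dd 89.
byte 0: 01110101 ⊕ 10010001 = 11100100
byte 1: 01100001 ⊕ 10100010 = 11000011
byte 2: 10010111 ⊕ 10001110 = 00011001
byte 3: 11000010 ⊕ 11011101 = 00011111
byte 4: 10011101 ⊕ 10001001 = 00010100
byte 5: 10010100 ⊕ 00001011 = 10011111
byte 6: 11000001 ⊕ 00001011 = 11001010
byte 7: 11000111 ⊕ 10100100 = 01100011
byte 8: 00010110 ⊕ 10010001 = 10000111
byte 9: 00000011 ⊕ 10100010 = 10100001
byte 10: 11000101 ⊕ 10001110 = 01001011
byte 11: 10100011 ⊕ 11011101 = 01111110
byte 12: 01011000 ⊕ 10001001 = 11010001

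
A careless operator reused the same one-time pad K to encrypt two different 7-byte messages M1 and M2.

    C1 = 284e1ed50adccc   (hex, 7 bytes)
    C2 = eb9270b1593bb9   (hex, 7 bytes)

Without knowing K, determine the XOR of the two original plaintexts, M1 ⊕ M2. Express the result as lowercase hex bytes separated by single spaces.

C1 ⊕ C2 = (M1 ⊕ K) ⊕ (M2 ⊕ K) = M1 ⊕ M2 — the shared key cancels under XOR.
28 ^ eb = c3
4e ^ 92 = dc
1e ^ 70 = 6e
d5 ^ b1 = 64
0a ^ 59 = 53
dc ^ 3b = e7
cc ^ b9 = 75

c3 dc 6e 64 53 e7 75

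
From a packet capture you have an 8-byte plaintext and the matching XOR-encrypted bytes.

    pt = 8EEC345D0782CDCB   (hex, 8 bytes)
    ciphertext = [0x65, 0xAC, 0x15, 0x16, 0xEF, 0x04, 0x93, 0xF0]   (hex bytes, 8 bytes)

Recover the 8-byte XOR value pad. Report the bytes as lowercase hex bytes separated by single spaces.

Since ciphertext = pt ⊕ pad, XORing both sides with pt gives pad = pt ⊕ ciphertext.
10001110 ^ 01100101 = 11101011
11101100 ^ 10101100 = 01000000
00110100 ^ 00010101 = 00100001
01011101 ^ 00010110 = 01001011
00000111 ^ 11101111 = 11101000
10000010 ^ 00000100 = 10000110
11001101 ^ 10010011 = 01011110
11001011 ^ 11110000 = 00111011

eb 40 21 4b e8 86 5e 3b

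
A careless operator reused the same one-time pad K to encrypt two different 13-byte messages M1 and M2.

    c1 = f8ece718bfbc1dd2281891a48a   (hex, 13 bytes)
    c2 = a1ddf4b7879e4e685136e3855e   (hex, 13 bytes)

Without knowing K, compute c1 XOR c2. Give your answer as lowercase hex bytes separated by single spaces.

59 31 13 af 38 22 53 ba 79 2e 72 21 d4

c1 ⊕ c2 = (M1 ⊕ K) ⊕ (M2 ⊕ K) = M1 ⊕ M2 — the shared key cancels under XOR.
byte 0: 11111000 XOR 10100001 = 01011001
byte 1: 11101100 XOR 11011101 = 00110001
byte 2: 11100111 XOR 11110100 = 00010011
byte 3: 00011000 XOR 10110111 = 10101111
byte 4: 10111111 XOR 10000111 = 00111000
byte 5: 10111100 XOR 10011110 = 00100010
byte 6: 00011101 XOR 01001110 = 01010011
byte 7: 11010010 XOR 01101000 = 10111010
byte 8: 00101000 XOR 01010001 = 01111001
byte 9: 00011000 XOR 00110110 = 00101110
byte 10: 10010001 XOR 11100011 = 01110010
byte 11: 10100100 XOR 10000101 = 00100001
byte 12: 10001010 XOR 01011110 = 11010100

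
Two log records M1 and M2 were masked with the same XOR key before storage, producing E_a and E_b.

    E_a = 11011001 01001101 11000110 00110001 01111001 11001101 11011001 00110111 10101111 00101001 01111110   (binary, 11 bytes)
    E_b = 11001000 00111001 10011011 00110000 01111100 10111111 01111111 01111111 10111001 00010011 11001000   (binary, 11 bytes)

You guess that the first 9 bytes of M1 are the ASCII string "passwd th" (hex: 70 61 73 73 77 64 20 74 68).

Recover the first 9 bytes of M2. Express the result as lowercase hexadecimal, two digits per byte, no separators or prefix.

First, E_a ⊕ E_b = (M1 ⊕ K) ⊕ (M2 ⊕ K) = M1 ⊕ M2, so the key drops out. Then M2 = (M1 ⊕ M2) ⊕ M1 over the first 9 bytes.
byte 0: (d9 ⊕ c8) ⊕ 70 = 11 ⊕ 70 = 61
byte 1: (4d ⊕ 39) ⊕ 61 = 74 ⊕ 61 = 15
byte 2: (c6 ⊕ 9b) ⊕ 73 = 5d ⊕ 73 = 2e
byte 3: (31 ⊕ 30) ⊕ 73 = 01 ⊕ 73 = 72
byte 4: (79 ⊕ 7c) ⊕ 77 = 05 ⊕ 77 = 72
byte 5: (cd ⊕ bf) ⊕ 64 = 72 ⊕ 64 = 16
byte 6: (d9 ⊕ 7f) ⊕ 20 = a6 ⊕ 20 = 86
byte 7: (37 ⊕ 7f) ⊕ 74 = 48 ⊕ 74 = 3c
byte 8: (af ⊕ b9) ⊕ 68 = 16 ⊕ 68 = 7e

61152e727216863c7e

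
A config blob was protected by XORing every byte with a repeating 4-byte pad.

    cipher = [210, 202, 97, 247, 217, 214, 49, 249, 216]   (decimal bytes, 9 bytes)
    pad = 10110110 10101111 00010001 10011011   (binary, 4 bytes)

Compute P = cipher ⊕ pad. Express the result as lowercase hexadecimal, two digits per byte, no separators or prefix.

6465706c6f7920626e

The 4-byte key repeats, so the effective keystream is b6 af 11 9b b6 af 11 9b b6.
byte 0: d2 xor b6 = 64
byte 1: ca xor af = 65
byte 2: 61 xor 11 = 70
byte 3: f7 xor 9b = 6c
byte 4: d9 xor b6 = 6f
byte 5: d6 xor af = 79
byte 6: 31 xor 11 = 20
byte 7: f9 xor 9b = 62
byte 8: d8 xor b6 = 6e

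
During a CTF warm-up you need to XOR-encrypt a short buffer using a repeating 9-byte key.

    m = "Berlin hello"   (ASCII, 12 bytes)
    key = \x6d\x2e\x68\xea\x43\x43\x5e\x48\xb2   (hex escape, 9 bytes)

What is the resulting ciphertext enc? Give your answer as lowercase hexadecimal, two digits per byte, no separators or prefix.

The 9-byte key repeats, so the effective keystream is 6d 2e 68 ea 43 43 5e 48 b2 6d 2e 68.
byte 0:  66 XOR 109 =  47
byte 1: 101 XOR  46 =  75
byte 2: 114 XOR 104 =  26
byte 3: 108 XOR 234 = 134
byte 4: 105 XOR  67 =  42
byte 5: 110 XOR  67 =  45
byte 6:  32 XOR  94 = 126
byte 7: 104 XOR  72 =  32
byte 8: 101 XOR 178 = 215
byte 9: 108 XOR 109 =   1
byte 10: 108 XOR  46 =  66
byte 11: 111 XOR 104 =   7

2f4b1a862a2d7e20d7014207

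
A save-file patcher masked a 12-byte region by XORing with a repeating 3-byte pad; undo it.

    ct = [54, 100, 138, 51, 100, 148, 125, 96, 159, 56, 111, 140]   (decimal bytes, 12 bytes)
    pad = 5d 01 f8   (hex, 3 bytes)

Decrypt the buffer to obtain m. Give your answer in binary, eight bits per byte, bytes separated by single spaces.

The 3-byte key repeats, so the effective keystream is 5d 01 f8 5d 01 f8 5d 01 f8 5d 01 f8.
byte 0: 36 ⊕ 5d = 6b
byte 1: 64 ⊕ 01 = 65
byte 2: 8a ⊕ f8 = 72
byte 3: 33 ⊕ 5d = 6e
byte 4: 64 ⊕ 01 = 65
byte 5: 94 ⊕ f8 = 6c
byte 6: 7d ⊕ 5d = 20
byte 7: 60 ⊕ 01 = 61
byte 8: 9f ⊕ f8 = 67
byte 9: 38 ⊕ 5d = 65
byte 10: 6f ⊕ 01 = 6e
byte 11: 8c ⊕ f8 = 74

01101011 01100101 01110010 01101110 01100101 01101100 00100000 01100001 01100111 01100101 01101110 01110100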